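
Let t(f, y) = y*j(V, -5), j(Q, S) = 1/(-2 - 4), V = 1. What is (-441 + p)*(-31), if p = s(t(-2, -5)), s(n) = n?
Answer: 81871/6 ≈ 13645.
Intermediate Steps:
j(Q, S) = -⅙ (j(Q, S) = 1/(-6) = -⅙)
t(f, y) = -y/6 (t(f, y) = y*(-⅙) = -y/6)
p = ⅚ (p = -⅙*(-5) = ⅚ ≈ 0.83333)
(-441 + p)*(-31) = (-441 + ⅚)*(-31) = -2641/6*(-31) = 81871/6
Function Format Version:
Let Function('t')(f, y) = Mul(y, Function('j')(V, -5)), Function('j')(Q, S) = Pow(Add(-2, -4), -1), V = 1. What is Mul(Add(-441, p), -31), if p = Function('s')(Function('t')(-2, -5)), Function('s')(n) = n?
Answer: Rational(81871, 6) ≈ 13645.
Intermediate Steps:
Function('j')(Q, S) = Rational(-1, 6) (Function('j')(Q, S) = Pow(-6, -1) = Rational(-1, 6))
Function('t')(f, y) = Mul(Rational(-1, 6), y) (Function('t')(f, y) = Mul(y, Rational(-1, 6)) = Mul(Rational(-1, 6), y))
p = Rational(5, 6) (p = Mul(Rational(-1, 6), -5) = Rational(5, 6) ≈ 0.83333)
Mul(Add(-441, p), -31) = Mul(Add(-441, Rational(5, 6)), -31) = Mul(Rational(-2641, 6), -31) = Rational(81871, 6)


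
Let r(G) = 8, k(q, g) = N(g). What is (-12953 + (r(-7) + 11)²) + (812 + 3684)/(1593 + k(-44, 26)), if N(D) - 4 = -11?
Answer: -9983208/793 ≈ -12589.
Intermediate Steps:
N(D) = -7 (N(D) = 4 - 11 = -7)
k(q, g) = -7
(-12953 + (r(-7) + 11)²) + (812 + 3684)/(1593 + k(-44, 26)) = (-12953 + (8 + 11)²) + (812 + 3684)/(1593 - 7) = (-12953 + 19²) + 4496/1586 = (-12953 + 361) + 4496*(1/1586) = -12592 + 2248/793 = -9983208/793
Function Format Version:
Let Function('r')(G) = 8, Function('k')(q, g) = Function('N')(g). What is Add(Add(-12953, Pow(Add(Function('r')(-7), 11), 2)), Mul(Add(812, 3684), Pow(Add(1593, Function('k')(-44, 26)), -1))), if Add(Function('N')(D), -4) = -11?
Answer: Rational(-9983208, 793) ≈ -12589.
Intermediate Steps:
Function('N')(D) = -7 (Function('N')(D) = Add(4, -11) = -7)
Function('k')(q, g) = -7
Add(Add(-12953, Pow(Add(Function('r')(-7), 11), 2)), Mul(Add(812, 3684), Pow(Add(1593, Function('k')(-44, 26)), -1))) = Add(Add(-12953, Pow(Add(8, 11), 2)), Mul(Add(812, 3684), Pow(Add(1593, -7), -1))) = Add(Add(-12953, Pow(19, 2)), Mul(4496, Pow(1586, -1))) = Add(Add(-12953, 361), Mul(4496, Rational(1, 1586))) = Add(-12592, Rational(2248, 793)) = Rational(-9983208, 793)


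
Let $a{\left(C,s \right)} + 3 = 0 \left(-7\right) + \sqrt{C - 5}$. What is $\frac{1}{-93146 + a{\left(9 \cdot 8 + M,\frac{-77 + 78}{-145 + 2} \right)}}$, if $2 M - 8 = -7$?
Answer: $- \frac{186298}{17353472267} - \frac{3 \sqrt{30}}{17353472267} \approx -1.0736 \cdot 10^{-5}$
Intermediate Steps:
$M = \frac{1}{2}$ ($M = 4 + \frac{1}{2} \left(-7\right) = 4 - \frac{7}{2} = \frac{1}{2} \approx 0.5$)
$a{\left(C,s \right)} = -3 + \sqrt{-5 + C}$ ($a{\left(C,s \right)} = -3 + \left(0 \left(-7\right) + \sqrt{C - 5}\right) = -3 + \left(0 + \sqrt{-5 + C}\right) = -3 + \sqrt{-5 + C}$)
$\frac{1}{-93146 + a{\left(9 \cdot 8 + M,\frac{-77 + 78}{-145 + 2} \right)}} = \frac{1}{-93146 - \left(3 - \sqrt{-5 + \left(9 \cdot 8 + \frac{1}{2}\right)}\right)} = \frac{1}{-93146 - \left(3 - \sqrt{-5 + \left(72 + \frac{1}{2}\right)}\right)} = \frac{1}{-93146 - \left(3 - \sqrt{-5 + \frac{145}{2}}\right)} = \frac{1}{-93146 - \left(3 - \sqrt{\frac{135}{2}}\right)} = \frac{1}{-93146 - \left(3 - \frac{3 \sqrt{30}}{2}\right)} = \frac{1}{-93149 + \frac{3 \sqrt{30}}{2}}$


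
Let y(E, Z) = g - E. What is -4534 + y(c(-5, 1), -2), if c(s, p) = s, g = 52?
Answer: -4477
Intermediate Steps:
y(E, Z) = 52 - E
-4534 + y(c(-5, 1), -2) = -4534 + (52 - 1*(-5)) = -4534 + (52 + 5) = -4534 + 57 = -4477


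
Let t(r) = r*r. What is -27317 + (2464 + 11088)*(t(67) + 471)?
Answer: 67190603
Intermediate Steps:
t(r) = r**2
-27317 + (2464 + 11088)*(t(67) + 471) = -27317 + (2464 + 11088)*(67**2 + 471) = -27317 + 13552*(4489 + 471) = -27317 + 13552*4960 = -27317 + 67217920 = 67190603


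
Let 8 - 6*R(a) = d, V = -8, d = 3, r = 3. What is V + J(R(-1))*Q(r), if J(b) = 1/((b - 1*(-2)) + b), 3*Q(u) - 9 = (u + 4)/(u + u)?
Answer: -467/66 ≈ -7.0758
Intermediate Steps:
R(a) = 5/6 (R(a) = 4/3 - 1/6*3 = 4/3 - 1/2 = 5/6)
Q(u) = 3 + (4 + u)/(6*u) (Q(u) = 3 + ((u + 4)/(u + u))/3 = 3 + ((4 + u)/((2*u)))/3 = 3 + ((4 + u)*(1/(2*u)))/3 = 3 + ((4 + u)/(2*u))/3 = 3 + (4 + u)/(6*u))
J(b) = 1/(2 + 2*b) (J(b) = 1/((b + 2) + b) = 1/((2 + b) + b) = 1/(2 + 2*b))
V + J(R(-1))*Q(r) = -8 + (1/(2*(1 + 5/6)))*((1/6)*(4 + 19*3)/3) = -8 + (1/(2*(11/6)))*((1/6)*(1/3)*(4 + 57)) = -8 + ((1/2)*(6/11))*((1/6)*(1/3)*61) = -8 + (3/11)*(61/18) = -8 + 61/66 = -467/66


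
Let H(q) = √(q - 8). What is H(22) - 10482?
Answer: -10482 + √14 ≈ -10478.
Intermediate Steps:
H(q) = √(-8 + q)
H(22) - 10482 = √(-8 + 22) - 10482 = √14 - 10482 = -10482 + √14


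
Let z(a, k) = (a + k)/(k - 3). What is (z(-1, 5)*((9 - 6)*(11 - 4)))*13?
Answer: 546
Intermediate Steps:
z(a, k) = (a + k)/(-3 + k)
(z(-1, 5)*((9 - 6)*(11 - 4)))*13 = (((-1 + 5)/(-3 + 5))*((9 - 6)*(11 - 4)))*13 = ((4/2)*(3*7))*13 = (((½)*4)*21)*13 = (2*21)*13 = 42*13 = 546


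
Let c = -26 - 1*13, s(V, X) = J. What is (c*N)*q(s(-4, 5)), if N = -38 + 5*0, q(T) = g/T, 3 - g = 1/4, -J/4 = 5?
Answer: -8151/40 ≈ -203.77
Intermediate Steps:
J = -20 (J = -4*5 = -20)
g = 11/4 (g = 3 - 1/4 = 11/4 ≈ 2.7500)
s(V, X) = -20
c = -39 (c = -26 - 13 = -39)
q(T) = 11/(4*T)
N = -38 (N = -38 + 0 = -38)
(c*N)*q(s(-4, 5)) = (-39*(-38))*((11/4)/(-20)) = 1482*((11/4)*(-1/20)) = 1482*(-11/80) = -8151/40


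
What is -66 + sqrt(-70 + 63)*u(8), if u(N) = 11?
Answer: -66 + 11*I*sqrt(7) ≈ -66.0 + 29.103*I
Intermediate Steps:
-66 + sqrt(-70 + 63)*u(8) = -66 + sqrt(-70 + 63)*11 = -66 + sqrt(-7)*11 = -66 + (I*sqrt(7))*11 = -66 + 11*I*sqrt(7)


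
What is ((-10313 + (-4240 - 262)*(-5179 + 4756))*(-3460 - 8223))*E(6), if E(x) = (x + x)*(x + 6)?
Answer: -3186430205616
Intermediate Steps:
E(x) = 2*x*(6 + x) (E(x) = (2*x)*(6 + x) = 2*x*(6 + x))
((-10313 + (-4240 - 262)*(-5179 + 4756))*(-3460 - 8223))*E(6) = ((-10313 + (-4240 - 262)*(-5179 + 4756))*(-3460 - 8223))*(2*6*(6 + 6)) = ((-10313 - 4502*(-423))*(-11683))*(2*6*12) = ((-10313 + 1904346)*(-11683))*144 = (1894033*(-11683))*144 = -22127987539*144 = -3186430205616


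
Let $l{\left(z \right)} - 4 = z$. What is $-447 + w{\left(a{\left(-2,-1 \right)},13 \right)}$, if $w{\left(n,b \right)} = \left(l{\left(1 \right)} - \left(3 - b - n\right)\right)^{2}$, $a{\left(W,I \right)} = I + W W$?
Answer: $-123$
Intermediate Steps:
$l{\left(z \right)} = 4 + z$
$a{\left(W,I \right)} = I + W^{2}$
$w{\left(n,b \right)} = \left(2 + b + n\right)^{2}$ ($w{\left(n,b \right)} = \left(\left(4 + 1\right) - \left(3 - b - n\right)\right)^{2} = \left(5 - \left(3 - b - n\right)\right)^{2} = \left(5 + \left(-3 + b + n\right)\right)^{2} = \left(2 + b + n\right)^{2}$)
$-447 + w{\left(a{\left(-2,-1 \right)},13 \right)} = -447 + \left(2 + 13 - \left(1 - \left(-2\right)^{2}\right)\right)^{2} = -447 + \left(2 + 13 + \left(-1 + 4\right)\right)^{2} = -447 + \left(2 + 13 + 3\right)^{2} = -447 + 18^{2} = -447 + 324 = -123$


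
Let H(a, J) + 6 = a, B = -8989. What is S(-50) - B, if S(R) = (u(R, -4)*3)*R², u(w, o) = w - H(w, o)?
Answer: 53989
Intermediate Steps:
H(a, J) = -6 + a
u(w, o) = 6 (u(w, o) = w - (-6 + w) = w + (6 - w) = 6)
S(R) = 18*R² (S(R) = (6*3)*R² = 18*R²)
S(-50) - B = 18*(-50)² - 1*(-8989) = 18*2500 + 8989 = 45000 + 8989 = 53989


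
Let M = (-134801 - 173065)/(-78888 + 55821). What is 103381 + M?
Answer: 794999131/7689 ≈ 1.0339e+5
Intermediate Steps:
M = 102622/7689 (M = -307866/(-23067) = -307866*(-1/23067) = 102622/7689 ≈ 13.347)
103381 + M = 103381 + 102622/7689 = 794999131/7689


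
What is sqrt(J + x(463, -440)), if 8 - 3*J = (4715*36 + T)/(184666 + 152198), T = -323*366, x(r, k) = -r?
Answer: I*sqrt(749586693)/1276 ≈ 21.457*I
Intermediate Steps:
T = -118218
J = 146855/56144 (J = 8/3 - (4715*36 - 118218)/(3*(184666 + 152198)) = 8/3 - (169740 - 118218)/(3*336864) = 8/3 - 17174/336864 = 8/3 - 1/3*8587/56144 = 8/3 - 8587/168432 = 146855/56144 ≈ 2.6157)
sqrt(J + x(463, -440)) = sqrt(146855/56144 - 1*463) = sqrt(146855/56144 - 463) = sqrt(-25847817/56144) = I*sqrt(749586693)/1276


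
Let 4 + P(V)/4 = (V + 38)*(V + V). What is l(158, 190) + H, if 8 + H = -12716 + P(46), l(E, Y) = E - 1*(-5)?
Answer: 18335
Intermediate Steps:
P(V) = -16 + 8*V*(38 + V) (P(V) = -16 + 4*((V + 38)*(V + V)) = -16 + 4*((38 + V)*(2*V)) = -16 + 4*(2*V*(38 + V)) = -16 + 8*V*(38 + V))
l(E, Y) = 5 + E (l(E, Y) = E + 5 = 5 + E)
H = 18172 (H = -8 + (-12716 + (-16 + 8*46² + 304*46)) = -8 + (-12716 + (-16 + 8*2116 + 13984)) = -8 + (-12716 + (-16 + 16928 + 13984)) = -8 + (-12716 + 30896) = -8 + 18180 = 18172)
l(158, 190) + H = (5 + 158) + 18172 = 163 + 18172 = 18335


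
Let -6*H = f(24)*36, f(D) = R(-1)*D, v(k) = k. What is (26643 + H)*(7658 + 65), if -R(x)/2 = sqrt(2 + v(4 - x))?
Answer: 205763889 + 2224224*sqrt(7) ≈ 2.1165e+8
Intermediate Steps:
R(x) = -2*sqrt(6 - x) (R(x) = -2*sqrt(2 + (4 - x)) = -2*sqrt(6 - x))
f(D) = -2*D*sqrt(7) (f(D) = (-2*sqrt(6 - 1*(-1)))*D = (-2*sqrt(6 + 1))*D = (-2*sqrt(7))*D = -2*D*sqrt(7))
H = 288*sqrt(7) (H = -(-2*24*sqrt(7))*36/6 = -(-48*sqrt(7))*36/6 = -(-288)*sqrt(7) = 288*sqrt(7) ≈ 761.98)
(26643 + H)*(7658 + 65) = (26643 + 288*sqrt(7))*(7658 + 65) = (26643 + 288*sqrt(7))*7723 = 205763889 + 2224224*sqrt(7)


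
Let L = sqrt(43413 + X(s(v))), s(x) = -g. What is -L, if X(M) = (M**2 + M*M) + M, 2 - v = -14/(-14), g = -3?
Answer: -3*sqrt(4826) ≈ -208.41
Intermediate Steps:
v = 1 (v = 2 - (-14)/(-14) = 2 - (-14)*(-1)/14 = 2 - 1*1 = 2 - 1 = 1)
s(x) = 3 (s(x) = -1*(-3) = 3)
X(M) = M + 2*M**2 (X(M) = (M**2 + M**2) + M = 2*M**2 + M = M + 2*M**2)
L = 3*sqrt(4826) (L = sqrt(43413 + 3*(1 + 2*3)) = sqrt(43413 + 3*(1 + 6)) = sqrt(43413 + 3*7) = sqrt(43413 + 21) = sqrt(43434) = 3*sqrt(4826) ≈ 208.41)
-L = -3*sqrt(4826)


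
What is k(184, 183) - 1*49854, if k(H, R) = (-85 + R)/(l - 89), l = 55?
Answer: -847567/17 ≈ -49857.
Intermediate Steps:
k(H, R) = 5/2 - R/34 (k(H, R) = (-85 + R)/(55 - 89) = (-85 + R)/(-34) = (-85 + R)*(-1/34) = 5/2 - R/34)
k(184, 183) - 1*49854 = (5/2 - 1/34*183) - 1*49854 = (5/2 - 183/34) - 49854 = -49/17 - 49854 = -847567/17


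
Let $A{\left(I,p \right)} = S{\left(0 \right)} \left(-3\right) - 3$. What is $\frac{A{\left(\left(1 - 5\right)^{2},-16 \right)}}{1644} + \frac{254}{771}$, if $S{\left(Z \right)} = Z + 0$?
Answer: $\frac{138421}{422508} \approx 0.32762$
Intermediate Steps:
$S{\left(Z \right)} = Z$
$A{\left(I,p \right)} = -3$ ($A{\left(I,p \right)} = 0 \left(-3\right) - 3 = 0 - 3 = -3$)
$\frac{A{\left(\left(1 - 5\right)^{2},-16 \right)}}{1644} + \frac{254}{771} = - \frac{3}{1644} + \frac{254}{771} = \left(-3\right) \frac{1}{1644} + 254 \cdot \frac{1}{771} = - \frac{1}{548} + \frac{254}{771} = \frac{138421}{422508}$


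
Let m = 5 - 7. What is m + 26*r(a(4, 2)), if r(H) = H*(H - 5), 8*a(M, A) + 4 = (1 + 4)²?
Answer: -5251/32 ≈ -164.09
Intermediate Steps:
a(M, A) = 21/8 (a(M, A) = -½ + (1 + 4)²/8 = -½ + (⅛)*5² = -½ + (⅛)*25 = -½ + 25/8 = 21/8)
m = -2
r(H) = H*(-5 + H)
m + 26*r(a(4, 2)) = -2 + 26*(21*(-5 + 21/8)/8) = -2 + 26*((21/8)*(-19/8)) = -2 + 26*(-399/64) = -2 - 5187/32 = -5251/32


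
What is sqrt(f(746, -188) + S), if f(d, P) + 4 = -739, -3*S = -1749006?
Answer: sqrt(582259) ≈ 763.06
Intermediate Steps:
S = 583002 (S = -1/3*(-1749006) = 583002)
f(d, P) = -743 (f(d, P) = -4 - 739 = -743)
sqrt(f(746, -188) + S) = sqrt(-743 + 583002) = sqrt(582259)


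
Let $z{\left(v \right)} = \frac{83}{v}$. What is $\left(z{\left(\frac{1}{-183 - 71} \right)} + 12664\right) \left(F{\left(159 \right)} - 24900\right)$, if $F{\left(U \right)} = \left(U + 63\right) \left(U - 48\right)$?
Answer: $2171844$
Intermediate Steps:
$F{\left(U \right)} = \left(-48 + U\right) \left(63 + U\right)$ ($F{\left(U \right)} = \left(63 + U\right) \left(-48 + U\right) = \left(-48 + U\right) \left(63 + U\right)$)
$\left(z{\left(\frac{1}{-183 - 71} \right)} + 12664\right) \left(F{\left(159 \right)} - 24900\right) = \left(\frac{83}{\frac{1}{-183 - 71}} + 12664\right) \left(\left(-3024 + 159^{2} + 15 \cdot 159\right) - 24900\right) = \left(\frac{83}{\frac{1}{-254}} + 12664\right) \left(\left(-3024 + 25281 + 2385\right) - 24900\right) = \left(\frac{83}{- \frac{1}{254}} + 12664\right) \left(24642 - 24900\right) = \left(83 \left(-254\right) + 12664\right) \left(-258\right) = \left(-21082 + 12664\right) \left(-258\right) = \left(-8418\right) \left(-258\right) = 2171844$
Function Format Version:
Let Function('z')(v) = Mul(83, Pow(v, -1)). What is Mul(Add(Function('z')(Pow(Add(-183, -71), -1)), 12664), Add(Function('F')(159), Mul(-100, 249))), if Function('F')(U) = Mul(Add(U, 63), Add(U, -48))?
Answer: 2171844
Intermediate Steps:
Function('F')(U) = Mul(Add(-48, U), Add(63, U)) (Function('F')(U) = Mul(Add(63, U), Add(-48, U)) = Mul(Add(-48, U), Add(63, U)))
Mul(Add(Function('z')(Pow(Add(-183, -71), -1)), 12664), Add(Function('F')(159), Mul(-100, 249))) = Mul(Add(Mul(83, Pow(Pow(Add(-183, -71), -1), -1)), 12664), Add(Add(-3024, Pow(159, 2), Mul(15, 159)), Mul(-100, 249))) = Mul(Add(Mul(83, Pow(Pow(-254, -1), -1)), 12664), Add(Add(-3024, 25281, 2385), -24900)) = Mul(Add(Mul(83, Pow(Rational(-1, 254), -1)), 12664), Add(24642, -24900)) = Mul(Add(Mul(83, -254), 12664), -258) = Mul(Add(-21082, 12664), -258) = Mul(-8418, -258) = 2171844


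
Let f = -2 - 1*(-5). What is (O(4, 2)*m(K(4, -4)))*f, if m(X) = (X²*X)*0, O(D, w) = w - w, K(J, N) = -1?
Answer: 0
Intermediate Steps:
O(D, w) = 0
m(X) = 0 (m(X) = X³*0 = 0)
f = 3 (f = -2 + 5 = 3)
(O(4, 2)*m(K(4, -4)))*f = (0*0)*3 = 0*3 = 0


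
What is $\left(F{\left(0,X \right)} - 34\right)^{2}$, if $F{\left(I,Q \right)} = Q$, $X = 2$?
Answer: $1024$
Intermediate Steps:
$\left(F{\left(0,X \right)} - 34\right)^{2} = \left(2 - 34\right)^{2} = \left(-32\right)^{2} = 1024$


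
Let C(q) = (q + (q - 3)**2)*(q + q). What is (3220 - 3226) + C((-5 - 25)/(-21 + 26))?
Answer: -906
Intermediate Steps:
C(q) = 2*q*(q + (-3 + q)**2) (C(q) = (q + (-3 + q)**2)*(2*q) = 2*q*(q + (-3 + q)**2))
(3220 - 3226) + C((-5 - 25)/(-21 + 26)) = (3220 - 3226) + 2*((-5 - 25)/(-21 + 26))*((-5 - 25)/(-21 + 26) + (-3 + (-5 - 25)/(-21 + 26))**2) = -6 + 2*(-30/5)*(-30/5 + (-3 - 30/5)**2) = -6 + 2*(-30*1/5)*(-30*1/5 + (-3 - 30*1/5)**2) = -6 + 2*(-6)*(-6 + (-3 - 6)**2) = -6 + 2*(-6)*(-6 + (-9)**2) = -6 + 2*(-6)*(-6 + 81) = -6 + 2*(-6)*75 = -6 - 900 = -906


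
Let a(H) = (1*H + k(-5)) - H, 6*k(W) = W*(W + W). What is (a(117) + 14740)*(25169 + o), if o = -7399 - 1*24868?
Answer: -104683670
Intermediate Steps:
o = -32267 (o = -7399 - 24868 = -32267)
k(W) = W**2/3 (k(W) = (W*(W + W))/6 = (W*(2*W))/6 = (2*W**2)/6 = W**2/3)
a(H) = 25/3 (a(H) = (1*H + (1/3)*(-5)**2) - H = (H + (1/3)*25) - H = (H + 25/3) - H = (25/3 + H) - H = 25/3)
(a(117) + 14740)*(25169 + o) = (25/3 + 14740)*(25169 - 32267) = (44245/3)*(-7098) = -104683670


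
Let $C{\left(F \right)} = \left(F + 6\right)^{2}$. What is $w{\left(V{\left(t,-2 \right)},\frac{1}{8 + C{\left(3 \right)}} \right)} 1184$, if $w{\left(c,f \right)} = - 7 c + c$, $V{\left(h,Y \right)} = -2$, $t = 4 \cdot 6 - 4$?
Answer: $14208$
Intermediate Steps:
$C{\left(F \right)} = \left(6 + F\right)^{2}$
$t = 20$ ($t = 24 - 4 = 20$)
$w{\left(c,f \right)} = - 6 c$
$w{\left(V{\left(t,-2 \right)},\frac{1}{8 + C{\left(3 \right)}} \right)} 1184 = \left(-6\right) \left(-2\right) 1184 = 12 \cdot 1184 = 14208$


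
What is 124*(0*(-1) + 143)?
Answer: 17732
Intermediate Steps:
124*(0*(-1) + 143) = 124*(0 + 143) = 124*143 = 17732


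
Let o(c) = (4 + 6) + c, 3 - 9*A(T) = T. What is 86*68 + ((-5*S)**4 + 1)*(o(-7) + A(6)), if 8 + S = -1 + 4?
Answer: 3142552/3 ≈ 1.0475e+6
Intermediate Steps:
A(T) = 1/3 - T/9
S = -5 (S = -8 + (-1 + 4) = -8 + 3 = -5)
o(c) = 10 + c
86*68 + ((-5*S)**4 + 1)*(o(-7) + A(6)) = 86*68 + ((-5*(-5))**4 + 1)*((10 - 7) + (1/3 - 1/9*6)) = 5848 + (25**4 + 1)*(3 + (1/3 - 2/3)) = 5848 + (390625 + 1)*(3 - 1/3) = 5848 + 390626*(8/3) = 5848 + 3125008/3 = 3142552/3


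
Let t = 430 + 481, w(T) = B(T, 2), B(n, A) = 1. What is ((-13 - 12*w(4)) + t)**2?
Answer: 784996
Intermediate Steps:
w(T) = 1
t = 911
((-13 - 12*w(4)) + t)**2 = ((-13 - 12*1) + 911)**2 = ((-13 - 12) + 911)**2 = (-25 + 911)**2 = 886**2 = 784996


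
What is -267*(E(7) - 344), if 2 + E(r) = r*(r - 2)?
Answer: 83037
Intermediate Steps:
E(r) = -2 + r*(-2 + r) (E(r) = -2 + r*(r - 2) = -2 + r*(-2 + r))
-267*(E(7) - 344) = -267*((-2 + 7**2 - 2*7) - 344) = -267*((-2 + 49 - 14) - 344) = -267*(33 - 344) = -267*(-311) = 83037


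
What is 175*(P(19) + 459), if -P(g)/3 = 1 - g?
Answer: 89775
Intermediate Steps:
P(g) = -3 + 3*g (P(g) = -3*(1 - g) = -3 + 3*g)
175*(P(19) + 459) = 175*((-3 + 3*19) + 459) = 175*((-3 + 57) + 459) = 175*(54 + 459) = 175*513 = 89775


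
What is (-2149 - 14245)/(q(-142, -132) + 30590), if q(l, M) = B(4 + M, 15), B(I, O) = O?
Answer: -16394/30605 ≈ -0.53566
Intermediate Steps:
q(l, M) = 15
(-2149 - 14245)/(q(-142, -132) + 30590) = (-2149 - 14245)/(15 + 30590) = -16394/30605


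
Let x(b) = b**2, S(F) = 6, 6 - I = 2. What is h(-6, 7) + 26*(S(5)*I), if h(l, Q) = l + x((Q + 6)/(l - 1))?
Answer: 30451/49 ≈ 621.45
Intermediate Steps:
I = 4 (I = 6 - 1*2 = 6 - 2 = 4)
h(l, Q) = l + (6 + Q)**2/(-1 + l)**2 (h(l, Q) = l + ((Q + 6)/(l - 1))**2 = l + ((6 + Q)/(-1 + l))**2 = l + (6 + Q)**2/(-1 + l)**2)
h(-6, 7) + 26*(S(5)*I) = (-6 + (6 + 7)**2/(-1 - 6)**2) + 26*(6*4) = (-6 + 13**2/(-7)**2) + 26*24 = (-6 + (1/49)*169) + 624 = (-6 + 169/49) + 624 = -125/49 + 624 = 30451/49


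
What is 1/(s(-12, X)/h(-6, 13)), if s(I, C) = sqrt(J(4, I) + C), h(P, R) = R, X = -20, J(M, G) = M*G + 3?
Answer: -I*sqrt(65)/5 ≈ -1.6125*I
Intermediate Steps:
J(M, G) = 3 + G*M (J(M, G) = G*M + 3 = 3 + G*M)
s(I, C) = sqrt(3 + C + 4*I) (s(I, C) = sqrt((3 + I*4) + C) = sqrt((3 + 4*I) + C) = sqrt(3 + C + 4*I))
1/(s(-12, X)/h(-6, 13)) = 1/(sqrt(3 - 20 + 4*(-12))/13) = 1/(sqrt(3 - 20 - 48)*(1/13)) = 1/(sqrt(-65)*(1/13)) = 1/((I*sqrt(65))*(1/13)) = 1/(I*sqrt(65)/13) = -I*sqrt(65)/5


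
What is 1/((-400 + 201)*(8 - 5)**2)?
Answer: -1/1791 ≈ -0.00055835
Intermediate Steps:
1/((-400 + 201)*(8 - 5)**2) = 1/(-199*3**2) = 1/(-199*9) = 1/(-1791) = -1/1791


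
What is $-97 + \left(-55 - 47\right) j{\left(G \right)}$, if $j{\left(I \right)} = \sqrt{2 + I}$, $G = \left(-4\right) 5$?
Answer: $-97 - 306 i \sqrt{2} \approx -97.0 - 432.75 i$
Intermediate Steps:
$G = -20$
$-97 + \left(-55 - 47\right) j{\left(G \right)} = -97 + \left(-55 - 47\right) \sqrt{2 - 20} = -97 - 102 \sqrt{-18} = -97 - 102 \cdot 3 i \sqrt{2} = -97 - 306 i \sqrt{2}$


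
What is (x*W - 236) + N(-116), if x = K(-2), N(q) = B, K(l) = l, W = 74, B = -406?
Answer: -790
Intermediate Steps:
N(q) = -406
x = -2
(x*W - 236) + N(-116) = (-2*74 - 236) - 406 = (-148 - 236) - 406 = -384 - 406 = -790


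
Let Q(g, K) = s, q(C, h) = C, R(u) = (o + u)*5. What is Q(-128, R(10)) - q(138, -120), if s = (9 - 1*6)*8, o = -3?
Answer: -114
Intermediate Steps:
R(u) = -15 + 5*u (R(u) = (-3 + u)*5 = -15 + 5*u)
s = 24 (s = (9 - 6)*8 = 3*8 = 24)
Q(g, K) = 24
Q(-128, R(10)) - q(138, -120) = 24 - 1*138 = 24 - 138 = -114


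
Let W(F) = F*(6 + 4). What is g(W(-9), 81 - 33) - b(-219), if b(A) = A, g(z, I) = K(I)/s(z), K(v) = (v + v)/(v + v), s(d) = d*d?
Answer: 1773901/8100 ≈ 219.00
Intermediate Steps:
s(d) = d**2
K(v) = 1 (K(v) = (2*v)/((2*v)) = (2*v)*(1/(2*v)) = 1)
W(F) = 10*F (W(F) = F*10 = 10*F)
g(z, I) = z**(-2) (g(z, I) = 1/z**2 = z**(-2))
g(W(-9), 81 - 33) - b(-219) = (10*(-9))**(-2) - 1*(-219) = (-90)**(-2) + 219 = 1/8100 + 219 = 1773901/8100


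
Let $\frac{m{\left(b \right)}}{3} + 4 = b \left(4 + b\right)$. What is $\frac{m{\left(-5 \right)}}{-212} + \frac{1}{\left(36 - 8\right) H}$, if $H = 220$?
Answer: $- \frac{4567}{326480} \approx -0.013989$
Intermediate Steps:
$m{\left(b \right)} = -12 + 3 b \left(4 + b\right)$
$\frac{m{\left(-5 \right)}}{-212} + \frac{1}{\left(36 - 8\right) H} = \frac{-12 + 3 \left(-5\right)^{2} + 12 \left(-5\right)}{-212} + \frac{1}{\left(36 - 8\right) 220} = \left(-12 + 3 \cdot 25 - 60\right) \left(- \frac{1}{212}\right) + \frac{1}{28} \cdot \frac{1}{220} = \left(-12 + 75 - 60\right) \left(- \frac{1}{212}\right) + \frac{1}{28} \cdot \frac{1}{220} = 3 \left(- \frac{1}{212}\right) + \frac{1}{6160} = - \frac{3}{212} + \frac{1}{6160} = - \frac{4567}{326480}$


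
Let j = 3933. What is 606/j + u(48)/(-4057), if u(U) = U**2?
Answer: -2201030/5318727 ≈ -0.41383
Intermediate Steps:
606/j + u(48)/(-4057) = 606/3933 + 48**2/(-4057) = 606*(1/3933) + 2304*(-1/4057) = 202/1311 - 2304/4057 = -2201030/5318727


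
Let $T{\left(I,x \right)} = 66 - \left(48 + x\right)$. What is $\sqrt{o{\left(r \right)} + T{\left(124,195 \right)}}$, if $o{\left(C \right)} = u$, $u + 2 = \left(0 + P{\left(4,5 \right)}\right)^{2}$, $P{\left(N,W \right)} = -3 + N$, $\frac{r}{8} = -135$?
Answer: $i \sqrt{178} \approx 13.342 i$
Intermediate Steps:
$r = -1080$ ($r = 8 \left(-135\right) = -1080$)
$T{\left(I,x \right)} = 18 - x$
$u = -1$ ($u = -2 + \left(0 + \left(-3 + 4\right)\right)^{2} = -2 + \left(0 + 1\right)^{2} = -2 + 1^{2} = -2 + 1 = -1$)
$o{\left(C \right)} = -1$
$\sqrt{o{\left(r \right)} + T{\left(124,195 \right)}} = \sqrt{-1 + \left(18 - 195\right)} = \sqrt{-1 - 177} = \sqrt{-178} = i \sqrt{178}$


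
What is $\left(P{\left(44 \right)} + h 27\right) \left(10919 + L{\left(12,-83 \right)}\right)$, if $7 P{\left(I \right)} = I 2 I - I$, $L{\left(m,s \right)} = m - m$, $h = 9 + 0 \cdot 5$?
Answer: $\frac{60371151}{7} \approx 8.6244 \cdot 10^{6}$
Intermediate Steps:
$h = 9$ ($h = 9 + 0 = 9$)
$L{\left(m,s \right)} = 0$
$P{\left(I \right)} = - \frac{I}{7} + \frac{2 I^{2}}{7}$ ($P{\left(I \right)} = \frac{I 2 I - I}{7} = \frac{2 I I - I}{7} = \frac{2 I^{2} - I}{7} = \frac{- I + 2 I^{2}}{7} = - \frac{I}{7} + \frac{2 I^{2}}{7}$)
$\left(P{\left(44 \right)} + h 27\right) \left(10919 + L{\left(12,-83 \right)}\right) = \left(\frac{1}{7} \cdot 44 \left(-1 + 2 \cdot 44\right) + 9 \cdot 27\right) \left(10919 + 0\right) = \left(\frac{1}{7} \cdot 44 \left(-1 + 88\right) + 243\right) 10919 = \left(\frac{1}{7} \cdot 44 \cdot 87 + 243\right) 10919 = \left(\frac{3828}{7} + 243\right) 10919 = \frac{5529}{7} \cdot 10919 = \frac{60371151}{7}$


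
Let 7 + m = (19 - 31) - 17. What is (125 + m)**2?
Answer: 7921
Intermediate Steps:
m = -36 (m = -7 + ((19 - 31) - 17) = -7 + (-12 - 17) = -7 - 29 = -36)
(125 + m)**2 = (125 - 36)**2 = 89**2 = 7921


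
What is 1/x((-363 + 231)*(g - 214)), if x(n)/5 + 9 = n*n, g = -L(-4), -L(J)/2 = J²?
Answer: 1/2885762835 ≈ 3.4653e-10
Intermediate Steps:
L(J) = -2*J²
g = 32 (g = -(-2)*(-4)² = -(-2)*16 = -1*(-32) = 32)
x(n) = -45 + 5*n² (x(n) = -45 + 5*(n*n) = -45 + 5*n²)
1/x((-363 + 231)*(g - 214)) = 1/(-45 + 5*((-363 + 231)*(32 - 214))²) = 1/(-45 + 5*(-132*(-182))²) = 1/(-45 + 5*24024²) = 1/(-45 + 5*577152576) = 1/(-45 + 2885762880) = 1/2885762835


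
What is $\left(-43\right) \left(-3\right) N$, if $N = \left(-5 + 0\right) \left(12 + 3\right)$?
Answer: $-9675$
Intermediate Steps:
$N = -75$ ($N = \left(-5\right) 15 = -75$)
$\left(-43\right) \left(-3\right) N = \left(-43\right) \left(-3\right) \left(-75\right) = 129 \left(-75\right) = -9675$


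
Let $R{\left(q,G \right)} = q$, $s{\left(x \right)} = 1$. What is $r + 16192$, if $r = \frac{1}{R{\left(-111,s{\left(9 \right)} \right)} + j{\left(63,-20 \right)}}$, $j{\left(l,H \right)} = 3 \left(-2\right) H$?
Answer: $\frac{145729}{9} \approx 16192.0$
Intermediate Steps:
$j{\left(l,H \right)} = - 6 H$
$r = \frac{1}{9}$ ($r = \frac{1}{-111 - -120} = \frac{1}{-111 + 120} = \frac{1}{9} \approx 0.11111$)
$r + 16192 = \frac{1}{9} + 16192 = \frac{145729}{9}$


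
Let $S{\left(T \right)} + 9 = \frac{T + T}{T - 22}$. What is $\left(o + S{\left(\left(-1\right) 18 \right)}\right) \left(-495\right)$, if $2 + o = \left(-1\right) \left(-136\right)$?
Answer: $- \frac{124641}{2} \approx -62321.0$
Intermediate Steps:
$o = 134$ ($o = -2 - -136 = -2 + 136 = 134$)
$S{\left(T \right)} = -9 + \frac{2 T}{-22 + T}$ ($S{\left(T \right)} = -9 + \frac{T + T}{T - 22} = -9 + \frac{2 T}{-22 + T}$)
$\left(o + S{\left(\left(-1\right) 18 \right)}\right) \left(-495\right) = \left(134 + \frac{198 - 7 \left(\left(-1\right) 18\right)}{-22 - 18}\right) \left(-495\right) = \left(134 + \frac{198 - -126}{-22 - 18}\right) \left(-495\right) = \left(134 + \frac{198 + 126}{-40}\right) \left(-495\right) = \left(134 - \frac{81}{10}\right) \left(-495\right) = \frac{1259}{10} \left(-495\right) = - \frac{124641}{2}$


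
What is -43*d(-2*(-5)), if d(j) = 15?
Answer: -645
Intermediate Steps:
-43*d(-2*(-5)) = -43*15 = -645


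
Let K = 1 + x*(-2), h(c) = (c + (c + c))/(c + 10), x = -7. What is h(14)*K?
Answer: 105/4 ≈ 26.250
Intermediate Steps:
h(c) = 3*c/(10 + c) (h(c) = (c + 2*c)/(10 + c) = (3*c)/(10 + c) = 3*c/(10 + c))
K = 15 (K = 1 - 7*(-2) = 1 + 14 = 15)
h(14)*K = (3*14/(10 + 14))*15 = (3*14/24)*15 = (3*14*(1/24))*15 = (7/4)*15 = 105/4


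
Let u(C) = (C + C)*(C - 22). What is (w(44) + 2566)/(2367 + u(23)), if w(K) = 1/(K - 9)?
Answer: 89811/84455 ≈ 1.0634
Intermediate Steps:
u(C) = 2*C*(-22 + C) (u(C) = (2*C)*(-22 + C) = 2*C*(-22 + C))
w(K) = 1/(-9 + K)
(w(44) + 2566)/(2367 + u(23)) = (1/(-9 + 44) + 2566)/(2367 + 2*23*(-22 + 23)) = (1/35 + 2566)/(2367 + 2*23*1) = (1/35 + 2566)/(2367 + 46) = (89811/35)/2413 = (89811/35)*(1/2413) = 89811/84455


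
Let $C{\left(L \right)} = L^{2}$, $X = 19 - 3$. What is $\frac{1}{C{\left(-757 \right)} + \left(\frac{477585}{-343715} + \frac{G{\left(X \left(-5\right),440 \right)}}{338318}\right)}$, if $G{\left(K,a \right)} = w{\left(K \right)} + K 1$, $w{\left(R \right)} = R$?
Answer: $\frac{11628497137}{6663682492801070} \approx 1.7451 \cdot 10^{-6}$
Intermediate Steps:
$X = 16$ ($X = 19 - 3 = 16$)
$G{\left(K,a \right)} = 2 K$ ($G{\left(K,a \right)} = K + K 1 = K + K = 2 K$)
$\frac{1}{C{\left(-757 \right)} + \left(\frac{477585}{-343715} + \frac{G{\left(X \left(-5\right),440 \right)}}{338318}\right)} = \frac{1}{\left(-757\right)^{2} + \left(\frac{477585}{-343715} + \frac{2 \cdot 16 \left(-5\right)}{338318}\right)} = \frac{1}{573049 + \left(477585 \left(- \frac{1}{343715}\right) + 2 \left(-80\right) \frac{1}{338318}\right)} = \frac{1}{573049 - \frac{16163059643}{11628497137}} = \frac{1}{\frac{6663682492801070}{11628497137}} = \frac{11628497137}{6663682492801070}$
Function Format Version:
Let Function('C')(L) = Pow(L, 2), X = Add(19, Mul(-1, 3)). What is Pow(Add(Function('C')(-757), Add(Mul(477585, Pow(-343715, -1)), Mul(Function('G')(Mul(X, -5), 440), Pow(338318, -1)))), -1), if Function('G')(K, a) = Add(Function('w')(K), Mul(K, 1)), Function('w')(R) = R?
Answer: Rational(11628497137, 6663682492801070) ≈ 1.7451e-6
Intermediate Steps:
X = 16 (X = Add(19, -3) = 16)
Function('G')(K, a) = Mul(2, K) (Function('G')(K, a) = Add(K, Mul(K, 1)) = Add(K, K) = Mul(2, K))
Pow(Add(Function('C')(-757), Add(Mul(477585, Pow(-343715, -1)), Mul(Function('G')(Mul(X, -5), 440), Pow(338318, -1)))), -1) = Pow(Add(Pow(-757, 2), Add(Mul(477585, Pow(-343715, -1)), Mul(Mul(2, Mul(16, -5)), Pow(338318, -1)))), -1) = Pow(Add(573049, Add(Mul(477585, Rational(-1, 343715)), Mul(Mul(2, -80), Rational(1, 338318)))), -1) = Pow(Add(573049, Add(Rational(-95517, 68743), Mul(-160, Rational(1, 338318)))), -1) = Pow(Add(573049, Add(Rational(-95517, 68743), Rational(-80, 169159))), -1) = Pow(Add(573049, Rational(-16163059643, 11628497137)), -1) = Pow(Rational(6663682492801070, 11628497137), -1) = Rational(11628497137, 6663682492801070)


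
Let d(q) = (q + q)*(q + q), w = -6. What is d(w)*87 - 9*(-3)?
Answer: 12555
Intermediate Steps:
d(q) = 4*q² (d(q) = (2*q)*(2*q) = 4*q²)
d(w)*87 - 9*(-3) = (4*(-6)²)*87 - 9*(-3) = (4*36)*87 + 27 = 144*87 + 27 = 12528 + 27 = 12555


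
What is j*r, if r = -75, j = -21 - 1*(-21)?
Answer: 0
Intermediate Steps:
j = 0 (j = -21 + 21 = 0)
j*r = 0*(-75) = 0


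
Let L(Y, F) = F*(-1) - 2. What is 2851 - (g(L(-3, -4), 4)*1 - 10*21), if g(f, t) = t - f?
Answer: 3059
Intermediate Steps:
L(Y, F) = -2 - F (L(Y, F) = -F - 2 = -2 - F)
2851 - (g(L(-3, -4), 4)*1 - 10*21) = 2851 - ((4 - (-2 - 1*(-4)))*1 - 10*21) = 2851 - ((4 - (-2 + 4))*1 - 210) = 2851 - ((4 - 1*2)*1 - 210) = 2851 - ((4 - 2)*1 - 210) = 2851 - (2*1 - 210) = 2851 - (2 - 210) = 2851 - 1*(-208) = 2851 + 208 = 3059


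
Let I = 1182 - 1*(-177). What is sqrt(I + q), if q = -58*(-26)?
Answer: sqrt(2867) ≈ 53.544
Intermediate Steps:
I = 1359 (I = 1182 + 177 = 1359)
q = 1508
sqrt(I + q) = sqrt(1359 + 1508) = sqrt(2867)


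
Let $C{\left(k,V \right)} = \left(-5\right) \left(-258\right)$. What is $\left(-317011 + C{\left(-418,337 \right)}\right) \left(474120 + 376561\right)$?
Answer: $-268577856001$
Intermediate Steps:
$C{\left(k,V \right)} = 1290$
$\left(-317011 + C{\left(-418,337 \right)}\right) \left(474120 + 376561\right) = \left(-317011 + 1290\right) \left(474120 + 376561\right) = \left(-315721\right) 850681 = -268577856001$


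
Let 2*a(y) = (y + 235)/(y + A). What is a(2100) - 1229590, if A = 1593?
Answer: -9081749405/7386 ≈ -1.2296e+6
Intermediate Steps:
a(y) = (235 + y)/(2*(1593 + y)) (a(y) = ((y + 235)/(y + 1593))/2 = ((235 + y)/(1593 + y))/2 = (235 + y)/(2*(1593 + y)))
a(2100) - 1229590 = (235 + 2100)/(2*(1593 + 2100)) - 1229590 = (½)*2335/3693 - 1229590 = (½)*(1/3693)*2335 - 1229590 = 2335/7386 - 1229590 = -9081749405/7386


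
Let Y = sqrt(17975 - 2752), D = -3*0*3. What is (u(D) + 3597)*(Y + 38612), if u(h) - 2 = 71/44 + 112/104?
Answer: 19886792051/143 + 2060167*sqrt(15223)/572 ≈ 1.3951e+8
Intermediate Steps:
D = 0 (D = 0*3 = 0)
u(h) = 2683/572 (u(h) = 2 + (71/44 + 112/104) = 2 + (71*(1/44) + 112*(1/104)) = 2 + (71/44 + 14/13) = 2 + 1539/572 = 2683/572)
Y = sqrt(15223) ≈ 123.38
(u(D) + 3597)*(Y + 38612) = (2683/572 + 3597)*(sqrt(15223) + 38612) = 2060167*(38612 + sqrt(15223))/572 = 19886792051/143 + 2060167*sqrt(15223)/572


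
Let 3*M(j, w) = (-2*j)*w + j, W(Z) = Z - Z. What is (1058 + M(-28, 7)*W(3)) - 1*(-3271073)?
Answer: 3272131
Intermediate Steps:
W(Z) = 0
M(j, w) = j/3 - 2*j*w/3 (M(j, w) = ((-2*j)*w + j)/3 = (-2*j*w + j)/3 = (j - 2*j*w)/3 = j/3 - 2*j*w/3)
(1058 + M(-28, 7)*W(3)) - 1*(-3271073) = (1058 + ((⅓)*(-28)*(1 - 2*7))*0) - 1*(-3271073) = (1058 + ((⅓)*(-28)*(1 - 14))*0) + 3271073 = (1058 + ((⅓)*(-28)*(-13))*0) + 3271073 = (1058 + (364/3)*0) + 3271073 = (1058 + 0) + 3271073 = 1058 + 3271073 = 3272131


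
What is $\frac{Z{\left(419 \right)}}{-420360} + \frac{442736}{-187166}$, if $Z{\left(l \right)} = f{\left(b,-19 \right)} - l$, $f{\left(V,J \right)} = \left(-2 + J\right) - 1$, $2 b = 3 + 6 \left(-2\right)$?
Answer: $- \frac{4429189637}{1873264280} \approx -2.3644$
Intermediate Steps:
$b = - \frac{9}{2}$ ($b = \frac{3 + 6 \left(-2\right)}{2} = \frac{3 - 12}{2} = \frac{1}{2} \left(-9\right) = - \frac{9}{2} \approx -4.5$)
$f{\left(V,J \right)} = -3 + J$
$Z{\left(l \right)} = -22 - l$ ($Z{\left(l \right)} = \left(-3 - 19\right) - l = -22 - l$)
$\frac{Z{\left(419 \right)}}{-420360} + \frac{442736}{-187166} = \frac{-22 - 419}{-420360} + \frac{442736}{-187166} = \left(-22 - 419\right) \left(- \frac{1}{420360}\right) + 442736 \left(- \frac{1}{187166}\right) = \left(-441\right) \left(- \frac{1}{420360}\right) - \frac{31624}{13369} = \frac{147}{140120} - \frac{31624}{13369} = - \frac{4429189637}{1873264280}$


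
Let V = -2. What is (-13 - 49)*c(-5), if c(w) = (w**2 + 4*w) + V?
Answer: -186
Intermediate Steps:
c(w) = -2 + w**2 + 4*w (c(w) = (w**2 + 4*w) - 2 = -2 + w**2 + 4*w)
(-13 - 49)*c(-5) = (-13 - 49)*(-2 + (-5)**2 + 4*(-5)) = -62*(-2 + 25 - 20) = -62*3 = -186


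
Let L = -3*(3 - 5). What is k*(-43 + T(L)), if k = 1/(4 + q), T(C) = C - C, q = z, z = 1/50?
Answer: -2150/201 ≈ -10.697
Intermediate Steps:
z = 1/50 ≈ 0.020000
q = 1/50 ≈ 0.020000
L = 6 (L = -3*(-2) = 6)
T(C) = 0
k = 50/201 (k = 1/(4 + 1/50) = 1/(201/50) = 50/201 ≈ 0.24876)
k*(-43 + T(L)) = 50*(-43 + 0)/201 = (50/201)*(-43) = -2150/201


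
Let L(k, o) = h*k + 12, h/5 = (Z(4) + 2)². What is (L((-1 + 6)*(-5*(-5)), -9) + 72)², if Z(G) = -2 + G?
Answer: 101687056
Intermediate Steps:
h = 80 (h = 5*((-2 + 4) + 2)² = 5*(2 + 2)² = 5*4² = 5*16 = 80)
L(k, o) = 12 + 80*k (L(k, o) = 80*k + 12 = 12 + 80*k)
(L((-1 + 6)*(-5*(-5)), -9) + 72)² = ((12 + 80*((-1 + 6)*(-5*(-5)))) + 72)² = ((12 + 80*(5*25)) + 72)² = ((12 + 80*125) + 72)² = ((12 + 10000) + 72)² = (10012 + 72)² = 10084² = 101687056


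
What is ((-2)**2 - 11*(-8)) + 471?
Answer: 563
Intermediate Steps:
((-2)**2 - 11*(-8)) + 471 = (4 + 88) + 471 = 92 + 471 = 563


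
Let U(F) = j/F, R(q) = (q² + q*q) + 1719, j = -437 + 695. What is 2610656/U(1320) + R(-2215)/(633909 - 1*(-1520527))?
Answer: 1237388501412787/92640748 ≈ 1.3357e+7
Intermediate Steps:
j = 258
R(q) = 1719 + 2*q² (R(q) = (q² + q²) + 1719 = 2*q² + 1719 = 1719 + 2*q²)
U(F) = 258/F
2610656/U(1320) + R(-2215)/(633909 - 1*(-1520527)) = 2610656/((258/1320)) + (1719 + 2*(-2215)²)/(633909 - 1*(-1520527)) = 2610656/((258*(1/1320))) + (1719 + 2*4906225)/(633909 + 1520527) = 2610656/(43/220) + (1719 + 9812450)/2154436 = 2610656*(220/43) + 9814169*(1/2154436) = 574344320/43 + 9814169/2154436 = 1237388501412787/92640748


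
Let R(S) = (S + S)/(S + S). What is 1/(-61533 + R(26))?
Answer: -1/61532 ≈ -1.6252e-5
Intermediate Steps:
R(S) = 1 (R(S) = (2*S)/((2*S)) = (2*S)*(1/(2*S)) = 1)
1/(-61533 + R(26)) = 1/(-61533 + 1) = 1/(-61532) = -1/61532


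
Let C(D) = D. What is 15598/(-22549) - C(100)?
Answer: -2270498/22549 ≈ -100.69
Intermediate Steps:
15598/(-22549) - C(100) = 15598/(-22549) - 1*100 = 15598*(-1/22549) - 100 = -15598/22549 - 100 = -2270498/22549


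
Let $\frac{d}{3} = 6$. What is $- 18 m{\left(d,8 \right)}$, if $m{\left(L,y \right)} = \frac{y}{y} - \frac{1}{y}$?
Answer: $- \frac{63}{4} \approx -15.75$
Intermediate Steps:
$d = 18$ ($d = 3 \cdot 6 = 18$)
$m{\left(L,y \right)} = 1 - \frac{1}{y}$
$- 18 m{\left(d,8 \right)} = - 18 \frac{-1 + 8}{8} = - 18 \cdot \frac{1}{8} \cdot 7 = \left(-18\right) \frac{7}{8} = - \frac{63}{4}$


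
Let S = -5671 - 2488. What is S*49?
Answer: -399791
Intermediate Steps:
S = -8159
S*49 = -8159*49 = -399791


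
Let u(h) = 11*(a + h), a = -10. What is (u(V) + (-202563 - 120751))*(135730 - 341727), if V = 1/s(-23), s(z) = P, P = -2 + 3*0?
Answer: 133251013423/2 ≈ 6.6625e+10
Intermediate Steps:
P = -2 (P = -2 + 0 = -2)
s(z) = -2
V = -½ (V = 1/(-2) = -½ ≈ -0.50000)
u(h) = -110 + 11*h (u(h) = 11*(-10 + h) = -110 + 11*h)
(u(V) + (-202563 - 120751))*(135730 - 341727) = ((-110 + 11*(-½)) + (-202563 - 120751))*(135730 - 341727) = ((-110 - 11/2) - 323314)*(-205997) = (-231/2 - 323314)*(-205997) = -646859/2*(-205997) = 133251013423/2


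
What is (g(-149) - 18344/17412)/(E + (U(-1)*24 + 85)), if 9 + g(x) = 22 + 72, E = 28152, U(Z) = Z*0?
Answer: 365419/122915661 ≈ 0.0029729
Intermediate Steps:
U(Z) = 0
g(x) = 85 (g(x) = -9 + (22 + 72) = -9 + 94 = 85)
(g(-149) - 18344/17412)/(E + (U(-1)*24 + 85)) = (85 - 18344/17412)/(28152 + (0*24 + 85)) = (85 - 18344*1/17412)/(28152 + (0 + 85)) = (85 - 4586/4353)/(28152 + 85) = (365419/4353)/28237 = (365419/4353)*(1/28237) = 365419/122915661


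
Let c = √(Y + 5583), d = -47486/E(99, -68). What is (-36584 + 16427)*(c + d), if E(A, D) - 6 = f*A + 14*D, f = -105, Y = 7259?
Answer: -957175302/11341 - 20157*√12842 ≈ -2.3686e+6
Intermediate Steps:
E(A, D) = 6 - 105*A + 14*D (E(A, D) = 6 + (-105*A + 14*D) = 6 - 105*A + 14*D)
d = 47486/11341 (d = -47486/(6 - 105*99 + 14*(-68)) = -47486/(6 - 10395 - 952) = -47486/(-11341) = -47486*(-1/11341) = 47486/11341 ≈ 4.1871)
c = √12842 (c = √(7259 + 5583) = √12842 ≈ 113.32)
(-36584 + 16427)*(c + d) = (-36584 + 16427)*(√12842 + 47486/11341) = -20157*(47486/11341 + √12842) = -957175302/11341 - 20157*√12842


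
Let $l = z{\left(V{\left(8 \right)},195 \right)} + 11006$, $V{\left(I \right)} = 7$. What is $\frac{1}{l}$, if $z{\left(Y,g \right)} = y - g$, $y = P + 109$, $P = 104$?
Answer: $\frac{1}{11024} \approx 9.0711 \cdot 10^{-5}$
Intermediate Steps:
$y = 213$ ($y = 104 + 109 = 213$)
$z{\left(Y,g \right)} = 213 - g$
$l = 11024$ ($l = \left(213 - 195\right) + 11006 = 18 + 11006 = 11024$)
$\frac{1}{l} = \frac{1}{11024}$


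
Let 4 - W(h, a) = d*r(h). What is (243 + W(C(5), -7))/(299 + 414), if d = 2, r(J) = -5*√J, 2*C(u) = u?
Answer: 247/713 + 5*√10/713 ≈ 0.36860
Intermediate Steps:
C(u) = u/2
W(h, a) = 4 + 10*√h (W(h, a) = 4 - 2*(-5*√h) = 4 - (-10)*√h = 4 + 10*√h)
(243 + W(C(5), -7))/(299 + 414) = (243 + (4 + 10*√((½)*5)))/(299 + 414) = (243 + (4 + 10*√(5/2)))/713 = (243 + (4 + 10*(√10/2)))*(1/713) = (243 + (4 + 5*√10))*(1/713) = (247 + 5*√10)*(1/713) = 247/713 + 5*√10/713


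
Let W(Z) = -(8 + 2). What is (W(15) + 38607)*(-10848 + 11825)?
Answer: 37709269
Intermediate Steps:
W(Z) = -10 (W(Z) = -1*10 = -10)
(W(15) + 38607)*(-10848 + 11825) = (-10 + 38607)*(-10848 + 11825) = 38597*977 = 37709269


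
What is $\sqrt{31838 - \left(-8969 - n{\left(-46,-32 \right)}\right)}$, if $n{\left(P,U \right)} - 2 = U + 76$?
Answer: $\sqrt{40853} \approx 202.12$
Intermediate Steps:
$n{\left(P,U \right)} = 78 + U$ ($n{\left(P,U \right)} = 2 + \left(U + 76\right) = 2 + \left(76 + U\right) = 78 + U$)
$\sqrt{31838 - \left(-8969 - n{\left(-46,-32 \right)}\right)} = \sqrt{31838 + \left(\left(12533 + \left(78 - 32\right)\right) - 3564\right)} = \sqrt{31838 + \left(\left(12533 + 46\right) - 3564\right)} = \sqrt{31838 + \left(12579 - 3564\right)} = \sqrt{31838 + 9015} = \sqrt{40853}$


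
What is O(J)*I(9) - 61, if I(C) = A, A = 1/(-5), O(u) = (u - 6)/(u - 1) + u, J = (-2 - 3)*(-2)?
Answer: -2839/45 ≈ -63.089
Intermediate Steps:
J = 10 (J = -5*(-2) = 10)
O(u) = u + (-6 + u)/(-1 + u) (O(u) = (-6 + u)/(-1 + u) + u = u + (-6 + u)/(-1 + u))
A = -⅕ ≈ -0.20000
I(C) = -⅕
O(J)*I(9) - 61 = ((-6 + 10²)/(-1 + 10))*(-⅕) - 61 = ((-6 + 100)/9)*(-⅕) - 61 = ((⅑)*94)*(-⅕) - 61 = (94/9)*(-⅕) - 61 = -94/45 - 61 = -2839/45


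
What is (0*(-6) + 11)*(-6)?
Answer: -66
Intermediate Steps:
(0*(-6) + 11)*(-6) = (0 + 11)*(-6) = 11*(-6) = -66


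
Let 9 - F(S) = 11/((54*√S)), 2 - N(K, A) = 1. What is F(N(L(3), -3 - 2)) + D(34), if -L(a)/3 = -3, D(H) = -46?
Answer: -2009/54 ≈ -37.204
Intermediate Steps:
L(a) = 9 (L(a) = -3*(-3) = 9)
N(K, A) = 1 (N(K, A) = 2 - 1*1 = 2 - 1 = 1)
F(S) = 9 - 11/(54*√S)
F(N(L(3), -3 - 2)) + D(34) = (9 - 11/(54*√1)) - 46 = (9 - 11/54*1) - 46 = (9 - 11/54) - 46 = 475/54 - 46 = -2009/54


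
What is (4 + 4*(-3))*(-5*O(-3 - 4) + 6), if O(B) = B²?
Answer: 1912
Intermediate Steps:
(4 + 4*(-3))*(-5*O(-3 - 4) + 6) = (4 + 4*(-3))*(-5*(-3 - 4)² + 6) = (4 - 12)*(-5*(-7)² + 6) = -8*(-5*49 + 6) = -8*(-245 + 6) = -8*(-239) = 1912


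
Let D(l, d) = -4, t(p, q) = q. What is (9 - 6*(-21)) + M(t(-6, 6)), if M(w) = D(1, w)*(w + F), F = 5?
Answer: 91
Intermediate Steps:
M(w) = -20 - 4*w (M(w) = -4*(w + 5) = -4*(5 + w) = -20 - 4*w)
(9 - 6*(-21)) + M(t(-6, 6)) = (9 - 6*(-21)) + (-20 - 4*6) = (9 + 126) + (-20 - 24) = 135 - 44 = 91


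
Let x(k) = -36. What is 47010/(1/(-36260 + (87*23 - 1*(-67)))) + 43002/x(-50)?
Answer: -3214734229/2 ≈ -1.6074e+9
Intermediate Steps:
47010/(1/(-36260 + (87*23 - 1*(-67)))) + 43002/x(-50) = 47010/(1/(-36260 + (87*23 - 1*(-67)))) + 43002/(-36) = 47010/(1/(-36260 + (2001 + 67))) + 43002*(-1/36) = 47010/(1/(-36260 + 2068)) - 2389/2 = 47010/(1/(-34192)) - 2389/2 = 47010/(-1/34192) - 2389/2 = 47010*(-34192) - 2389/2 = -1607365920 - 2389/2 = -3214734229/2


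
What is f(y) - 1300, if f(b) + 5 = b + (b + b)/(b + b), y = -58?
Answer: -1362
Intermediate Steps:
f(b) = -4 + b (f(b) = -5 + (b + (b + b)/(b + b)) = -5 + (b + (2*b)/((2*b))) = -5 + (b + (2*b)*(1/(2*b))) = -5 + (b + 1) = -5 + (1 + b) = -4 + b)
f(y) - 1300 = (-4 - 58) - 1300 = -62 - 1300 = -1362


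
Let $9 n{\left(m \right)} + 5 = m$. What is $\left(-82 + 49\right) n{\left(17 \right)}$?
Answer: $-44$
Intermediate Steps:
$n{\left(m \right)} = - \frac{5}{9} + \frac{m}{9}$
$\left(-82 + 49\right) n{\left(17 \right)} = \left(-82 + 49\right) \left(- \frac{5}{9} + \frac{1}{9} \cdot 17\right) = - 33 \left(- \frac{5}{9} + \frac{17}{9}\right) = \left(-33\right) \frac{4}{3} = -44$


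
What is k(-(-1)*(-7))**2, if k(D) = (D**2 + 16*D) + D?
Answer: 4900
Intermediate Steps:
k(D) = D**2 + 17*D
k(-(-1)*(-7))**2 = ((-(-1)*(-7))*(17 - (-1)*(-7)))**2 = ((-1*7)*(17 - 1*7))**2 = (-7*(17 - 7))**2 = (-7*10)**2 = (-70)**2 = 4900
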